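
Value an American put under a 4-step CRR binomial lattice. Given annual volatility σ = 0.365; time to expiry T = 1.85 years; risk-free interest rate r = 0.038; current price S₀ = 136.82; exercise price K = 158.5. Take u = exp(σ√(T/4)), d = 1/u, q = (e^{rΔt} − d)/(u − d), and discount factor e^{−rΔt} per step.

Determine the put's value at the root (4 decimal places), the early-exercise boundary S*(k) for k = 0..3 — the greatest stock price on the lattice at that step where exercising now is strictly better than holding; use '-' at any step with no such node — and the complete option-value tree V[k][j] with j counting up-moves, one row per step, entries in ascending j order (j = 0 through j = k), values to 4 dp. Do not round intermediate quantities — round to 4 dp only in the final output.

price = 36.7766
boundary = - - 83.2803 106.7446
tree:
36.7766
53.7906 19.2433
75.2197 31.9871 5.7998
93.5261 51.7554 11.2133 0.0000
107.8085 75.2197 21.6800 0.0000 0.0000

params: Δt=0.46250 u=1.28175 d=0.78018 q=0.47361 e^(-rΔt)=0.98258
t_4 payoffs: 107.8085 75.2197 21.6800 0.0000 0.0000
t_3: node(3,0) S=64.9739 payoff=93.5261 vs cont=90.7648 → 93.5261 [stop]  node(3,1) S=106.7446 payoff=51.7554 vs cont=48.9941 → 51.7554 [stop]  node(3,2) S=175.3691 payoff=0.0000 vs cont=11.2133 → 11.2133 [wait]  node(3,3) S=288.1113 payoff=0.0000 vs cont=0.0000 → 0.0000 [wait]  ⇒ S*(3)=106.7446
t_2: node(2,0) S=83.2803 payoff=75.2197 vs cont=72.4584 → 75.2197 [stop]  node(2,1) S=136.8200 payoff=21.6800 vs cont=31.9871 → 31.9871 [wait]  node(2,2) S=224.7795 payoff=0.0000 vs cont=5.7998 → 5.7998 [wait]  ⇒ S*(2)=83.2803
t_1: node(1,0) S=106.7446 payoff=51.7554 vs cont=53.7906 → 53.7906 [wait]  node(1,1) S=175.3691 payoff=0.0000 vs cont=19.2433 → 19.2433 [wait]  ⇒ S*(1)=-
t_0: node(0,0) S=136.8200 payoff=21.6800 vs cont=36.7766 → 36.7766 [wait]  ⇒ S*(0)=-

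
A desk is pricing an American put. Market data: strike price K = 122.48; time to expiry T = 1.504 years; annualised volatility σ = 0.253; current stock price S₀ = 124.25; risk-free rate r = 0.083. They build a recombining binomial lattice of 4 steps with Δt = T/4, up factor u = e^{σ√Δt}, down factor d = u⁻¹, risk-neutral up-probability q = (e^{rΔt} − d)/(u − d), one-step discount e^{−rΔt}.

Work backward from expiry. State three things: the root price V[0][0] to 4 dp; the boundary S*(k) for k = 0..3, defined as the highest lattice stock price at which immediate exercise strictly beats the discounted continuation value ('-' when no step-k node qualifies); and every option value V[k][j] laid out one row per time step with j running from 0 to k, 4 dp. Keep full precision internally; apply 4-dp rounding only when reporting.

Δt=0.37600, u=1.16782, d=0.85630, q=0.56305, disc=e^(-rΔt)=0.96927
k=4 terminal: V=max(K-S,0) → 55.6769 31.3741 0.0000 0.0000 0.0000
k=3: j=0 S=78.0138 intr=44.4662 cont=40.7029 V=44.4662[EX]; j=1 S=106.3950 intr=16.0850 cont=13.2876 V=16.0850[EX]; j=2 S=145.1013 intr=0.0000 cont=0.0000 V=0.0000[hold]; j=3 S=197.8889 intr=0.0000 cont=0.0000 V=0.0000[hold]  S*(3)=106.3950
k=2: j=0 S=91.1059 intr=31.3741 cont=27.6108 V=31.3741[EX]; j=1 S=124.2500 intr=0.0000 cont=6.8123 V=6.8123[hold]; j=2 S=169.4519 intr=0.0000 cont=0.0000 V=0.0000[hold]  S*(2)=91.1059
k=1: j=0 S=106.3950 intr=16.0850 cont=17.0055 V=17.0055[hold]; j=1 S=145.1013 intr=0.0000 cont=2.8852 V=2.8852[hold]  S*(1)=-
k=0: j=0 S=124.2500 intr=0.0000 cont=8.7768 V=8.7768[hold]  S*(0)=-

price = 8.7768
boundary = - - 91.1059 106.3950
tree:
8.7768
17.0055 2.8852
31.3741 6.8123 0.0000
44.4662 16.0850 0.0000 0.0000
55.6769 31.3741 0.0000 0.0000 0.0000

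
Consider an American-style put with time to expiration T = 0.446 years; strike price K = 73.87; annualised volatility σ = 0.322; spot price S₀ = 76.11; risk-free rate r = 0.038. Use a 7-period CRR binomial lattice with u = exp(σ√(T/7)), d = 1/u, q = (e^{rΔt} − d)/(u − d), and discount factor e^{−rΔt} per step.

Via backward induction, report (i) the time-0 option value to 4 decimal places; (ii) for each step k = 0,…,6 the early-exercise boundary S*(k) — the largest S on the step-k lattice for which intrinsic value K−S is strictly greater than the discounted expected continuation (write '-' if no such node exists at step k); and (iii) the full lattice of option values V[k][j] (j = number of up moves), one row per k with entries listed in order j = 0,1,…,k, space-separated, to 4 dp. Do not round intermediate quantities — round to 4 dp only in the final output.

price = 5.0536
boundary = - - - - 54.9853 59.6411 64.6911
tree:
5.0536
7.4080 2.6724
10.5260 4.2580 1.0652
14.4118 6.6068 1.8787 0.2392
18.8847 9.9118 3.2618 0.4744 0.0000
23.1770 14.2289 5.5487 0.9409 0.0000 0.0000
27.1342 18.8847 9.1789 1.8662 0.0000 0.0000 0.0000
30.7825 23.1770 14.2289 3.7014 0.0000 0.0000 0.0000 0.0000

params: Δt=0.06371 u=1.08467 d=0.92194 q=0.49459 e^(-rΔt)=0.99758
t_7 payoffs: 30.7825 23.1770 14.2289 3.7014 0.0000 0.0000 0.0000 0.0000
t_6: node(6,0) S=46.7358 payoff=27.1342 vs cont=26.9556 → 27.1342 [stop]  node(6,1) S=54.9853 payoff=18.8847 vs cont=18.7060 → 18.8847 [stop]  node(6,2) S=64.6911 payoff=9.1789 vs cont=9.0003 → 9.1789 [stop]  node(6,3) S=76.1100 payoff=0.0000 vs cont=1.8662 → 1.8662 [wait]  node(6,4) S=89.5445 payoff=0.0000 vs cont=0.0000 → 0.0000 [wait]  node(6,5) S=105.3505 payoff=0.0000 vs cont=0.0000 → 0.0000 [wait]  node(6,6) S=123.9464 payoff=0.0000 vs cont=0.0000 → 0.0000 [wait]  ⇒ S*(6)=64.6911
t_5: node(5,0) S=50.6930 payoff=23.1770 vs cont=22.9983 → 23.1770 [stop]  node(5,1) S=59.6411 payoff=14.2289 vs cont=14.0503 → 14.2289 [stop]  node(5,2) S=70.1686 payoff=3.7014 vs cont=5.5487 → 5.5487 [wait]  node(5,3) S=82.5544 payoff=0.0000 vs cont=0.9409 → 0.9409 [wait]  node(5,4) S=97.1265 payoff=0.0000 vs cont=0.0000 → 0.0000 [wait]  node(5,5) S=114.2708 payoff=0.0000 vs cont=0.0000 → 0.0000 [wait]  ⇒ S*(5)=59.6411
t_4: node(4,0) S=54.9853 payoff=18.8847 vs cont=18.7060 → 18.8847 [stop]  node(4,1) S=64.6911 payoff=9.1789 vs cont=9.9118 → 9.9118 [wait]  node(4,2) S=76.1100 payoff=0.0000 vs cont=3.2618 → 3.2618 [wait]  node(4,3) S=89.5445 payoff=0.0000 vs cont=0.4744 → 0.4744 [wait]  node(4,4) S=105.3505 payoff=0.0000 vs cont=0.0000 → 0.0000 [wait]  ⇒ S*(4)=54.9853
t_3: node(3,0) S=59.6411 payoff=14.2289 vs cont=14.4118 → 14.4118 [wait]  node(3,1) S=70.1686 payoff=3.7014 vs cont=6.6068 → 6.6068 [wait]  node(3,2) S=82.5544 payoff=0.0000 vs cont=1.8787 → 1.8787 [wait]  node(3,3) S=97.1265 payoff=0.0000 vs cont=0.2392 → 0.2392 [wait]  ⇒ S*(3)=-
t_2: node(2,0) S=64.6911 payoff=9.1789 vs cont=10.5260 → 10.5260 [wait]  node(2,1) S=76.1100 payoff=0.0000 vs cont=4.2580 → 4.2580 [wait]  node(2,2) S=89.5445 payoff=0.0000 vs cont=1.0652 → 1.0652 [wait]  ⇒ S*(2)=-
t_1: node(1,0) S=70.1686 payoff=3.7014 vs cont=7.4080 → 7.4080 [wait]  node(1,1) S=82.5544 payoff=0.0000 vs cont=2.6724 → 2.6724 [wait]  ⇒ S*(1)=-
t_0: node(0,0) S=76.1100 payoff=0.0000 vs cont=5.0536 → 5.0536 [wait]  ⇒ S*(0)=-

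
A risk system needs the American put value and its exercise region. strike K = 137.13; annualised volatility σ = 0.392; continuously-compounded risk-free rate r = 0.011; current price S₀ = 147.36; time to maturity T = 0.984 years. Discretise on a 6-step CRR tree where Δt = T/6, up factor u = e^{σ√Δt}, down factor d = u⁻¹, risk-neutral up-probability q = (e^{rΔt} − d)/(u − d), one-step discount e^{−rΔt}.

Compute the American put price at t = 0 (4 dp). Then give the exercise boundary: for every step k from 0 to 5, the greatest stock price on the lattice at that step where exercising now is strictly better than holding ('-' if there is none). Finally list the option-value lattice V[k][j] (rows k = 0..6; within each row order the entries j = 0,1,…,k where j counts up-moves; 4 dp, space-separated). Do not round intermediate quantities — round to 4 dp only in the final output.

Δt=0.16400  u=1.17204  d=0.85321  q=0.46606  discount=0.99820
step 6 (expiry): payoffs max(K−S,0) = 80.2814 59.0381 29.8564 0.0000 0.0000 0.0000 0.0000
step 5: (k=5,j=0): S=66.6289, (K−S)⁺=70.5011, hold=70.2539 ⇒ V=70.5011 exercise | (k=5,j=1): S=91.5271, (K−S)⁺=45.6029, hold=45.3558 ⇒ V=45.6029 exercise | (k=5,j=2): S=125.7292, (K−S)⁺=11.4008, hold=15.9128 ⇒ V=15.9128 continue | (k=5,j=3): S=172.7122, (K−S)⁺=0.0000, hold=0.0000 ⇒ V=0.0000 continue | (k=5,j=4): S=237.2519, (K−S)⁺=0.0000, hold=0.0000 ⇒ V=0.0000 continue | (k=5,j=5): S=325.9090, (K−S)⁺=0.0000, hold=0.0000 ⇒ V=0.0000 continue  boundary S*=91.5271
step 4: (k=4,j=0): S=78.0919, (K−S)⁺=59.0381, hold=58.7909 ⇒ V=59.0381 exercise | (k=4,j=1): S=107.2736, (K−S)⁺=29.8564, hold=31.7083 ⇒ V=31.7083 continue | (k=4,j=2): S=147.3600, (K−S)⁺=0.0000, hold=8.4812 ⇒ V=8.4812 continue | (k=4,j=3): S=202.4260, (K−S)⁺=0.0000, hold=0.0000 ⇒ V=0.0000 continue | (k=4,j=4): S=278.0692, (K−S)⁺=0.0000, hold=0.0000 ⇒ V=0.0000 continue  boundary S*=78.0919
step 3: (k=3,j=0): S=91.5271, (K−S)⁺=45.6029, hold=46.2173 ⇒ V=46.2173 continue | (k=3,j=1): S=125.7292, (K−S)⁺=11.4008, hold=20.8454 ⇒ V=20.8454 continue | (k=3,j=2): S=172.7122, (K−S)⁺=0.0000, hold=4.5203 ⇒ V=4.5203 continue | (k=3,j=3): S=237.2519, (K−S)⁺=0.0000, hold=0.0000 ⇒ V=0.0000 continue  boundary S*=-
step 2: (k=2,j=0): S=107.2736, (K−S)⁺=29.8564, hold=34.3305 ⇒ V=34.3305 continue | (k=2,j=1): S=147.3600, (K−S)⁺=0.0000, hold=13.2131 ⇒ V=13.2131 continue | (k=2,j=2): S=202.4260, (K−S)⁺=0.0000, hold=2.4092 ⇒ V=2.4092 continue  boundary S*=-
step 1: (k=1,j=0): S=125.7292, (K−S)⁺=11.4008, hold=24.4444 ⇒ V=24.4444 continue | (k=1,j=1): S=172.7122, (K−S)⁺=0.0000, hold=8.1631 ⇒ V=8.1631 continue  boundary S*=-
step 0: (k=0,j=0): S=147.3600, (K−S)⁺=0.0000, hold=16.8260 ⇒ V=16.8260 continue  boundary S*=-

price = 16.8260
boundary = - - - - 78.0919 91.5271
tree:
16.8260
24.4444 8.1631
34.3305 13.2131 2.4092
46.2173 20.8454 4.5203 0.0000
59.0381 31.7083 8.4812 0.0000 0.0000
70.5011 45.6029 15.9128 0.0000 0.0000 0.0000
80.2814 59.0381 29.8564 0.0000 0.0000 0.0000 0.0000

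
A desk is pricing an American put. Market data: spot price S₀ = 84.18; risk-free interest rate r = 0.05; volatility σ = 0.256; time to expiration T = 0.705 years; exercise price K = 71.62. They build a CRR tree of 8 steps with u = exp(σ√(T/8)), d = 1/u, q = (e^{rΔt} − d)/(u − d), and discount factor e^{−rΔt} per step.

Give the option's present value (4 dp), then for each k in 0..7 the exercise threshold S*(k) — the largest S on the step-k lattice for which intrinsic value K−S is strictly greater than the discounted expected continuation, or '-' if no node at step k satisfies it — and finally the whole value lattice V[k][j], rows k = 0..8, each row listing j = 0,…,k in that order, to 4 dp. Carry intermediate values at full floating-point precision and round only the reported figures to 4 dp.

Δt=0.08812  u=1.07896  d=0.92682  q=0.51004  discount=0.99560
step 8 (expiry): payoffs max(K−S,0) = 25.7876 18.2642 9.5058 0.0000 0.0000 0.0000 0.0000 0.0000 0.0000
step 7: (k=7,j=0): S=49.4512, (K−S)⁺=22.1688, hold=21.8539 ⇒ V=22.1688 exercise | (k=7,j=1): S=57.5687, (K−S)⁺=14.0513, hold=13.7365 ⇒ V=14.0513 exercise | (k=7,j=2): S=67.0186, (K−S)⁺=4.6014, hold=4.6370 ⇒ V=4.6370 continue | (k=7,j=3): S=78.0197, (K−S)⁺=0.0000, hold=0.0000 ⇒ V=0.0000 continue | (k=7,j=4): S=90.8267, (K−S)⁺=0.0000, hold=0.0000 ⇒ V=0.0000 continue | (k=7,j=5): S=105.7359, (K−S)⁺=0.0000, hold=0.0000 ⇒ V=0.0000 continue | (k=7,j=6): S=123.0925, (K−S)⁺=0.0000, hold=0.0000 ⇒ V=0.0000 continue | (k=7,j=7): S=143.2982, (K−S)⁺=0.0000, hold=0.0000 ⇒ V=0.0000 continue  boundary S*=57.5687
step 6: (k=6,j=0): S=53.3558, (K−S)⁺=18.2642, hold=17.9493 ⇒ V=18.2642 exercise | (k=6,j=1): S=62.1142, (K−S)⁺=9.5058, hold=9.2090 ⇒ V=9.5058 exercise | (k=6,j=2): S=72.3102, (K−S)⁺=0.0000, hold=2.2620 ⇒ V=2.2620 continue | (k=6,j=3): S=84.1800, (K−S)⁺=0.0000, hold=0.0000 ⇒ V=0.0000 continue | (k=6,j=4): S=97.9982, (K−S)⁺=0.0000, hold=0.0000 ⇒ V=0.0000 continue | (k=6,j=5): S=114.0846, (K−S)⁺=0.0000, hold=0.0000 ⇒ V=0.0000 continue | (k=6,j=6): S=132.8117, (K−S)⁺=0.0000, hold=0.0000 ⇒ V=0.0000 continue  boundary S*=62.1142
step 5: (k=5,j=0): S=57.5687, (K−S)⁺=14.0513, hold=13.7365 ⇒ V=14.0513 exercise | (k=5,j=1): S=67.0186, (K−S)⁺=4.6014, hold=5.7857 ⇒ V=5.7857 continue | (k=5,j=2): S=78.0197, (K−S)⁺=0.0000, hold=1.1034 ⇒ V=1.1034 continue | (k=5,j=3): S=90.8267, (K−S)⁺=0.0000, hold=0.0000 ⇒ V=0.0000 continue | (k=5,j=4): S=105.7359, (K−S)⁺=0.0000, hold=0.0000 ⇒ V=0.0000 continue | (k=5,j=5): S=123.0925, (K−S)⁺=0.0000, hold=0.0000 ⇒ V=0.0000 continue  boundary S*=57.5687
step 4: (k=4,j=0): S=62.1142, (K−S)⁺=9.5058, hold=9.7923 ⇒ V=9.7923 continue | (k=4,j=1): S=72.3102, (K−S)⁺=0.0000, hold=3.3826 ⇒ V=3.3826 continue | (k=4,j=2): S=84.1800, (K−S)⁺=0.0000, hold=0.5383 ⇒ V=0.5383 continue | (k=4,j=3): S=97.9982, (K−S)⁺=0.0000, hold=0.0000 ⇒ V=0.0000 continue | (k=4,j=4): S=114.0846, (K−S)⁺=0.0000, hold=0.0000 ⇒ V=0.0000 continue  boundary S*=-
step 3: (k=3,j=0): S=67.0186, (K−S)⁺=4.6014, hold=6.4944 ⇒ V=6.4944 continue | (k=3,j=1): S=78.0197, (K−S)⁺=0.0000, hold=1.9234 ⇒ V=1.9234 continue | (k=3,j=2): S=90.8267, (K−S)⁺=0.0000, hold=0.2626 ⇒ V=0.2626 continue | (k=3,j=3): S=105.7359, (K−S)⁺=0.0000, hold=0.0000 ⇒ V=0.0000 continue  boundary S*=-
step 2: (k=2,j=0): S=72.3102, (K−S)⁺=0.0000, hold=4.1447 ⇒ V=4.1447 continue | (k=2,j=1): S=84.1800, (K−S)⁺=0.0000, hold=1.0716 ⇒ V=1.0716 continue | (k=2,j=2): S=97.9982, (K−S)⁺=0.0000, hold=0.1281 ⇒ V=0.1281 continue  boundary S*=-
step 1: (k=1,j=0): S=78.0197, (K−S)⁺=0.0000, hold=2.5660 ⇒ V=2.5660 continue | (k=1,j=1): S=90.8267, (K−S)⁺=0.0000, hold=0.5878 ⇒ V=0.5878 continue  boundary S*=-
step 0: (k=0,j=0): S=84.1800, (K−S)⁺=0.0000, hold=1.5502 ⇒ V=1.5502 continue  boundary S*=-

price = 1.5502
boundary = - - - - - 57.5687 62.1142 57.5687
tree:
1.5502
2.5660 0.5878
4.1447 1.0716 0.1281
6.4944 1.9234 0.2626 0.0000
9.7923 3.3826 0.5383 0.0000 0.0000
14.0513 5.7857 1.1034 0.0000 0.0000 0.0000
18.2642 9.5058 2.2620 0.0000 0.0000 0.0000 0.0000
22.1688 14.0513 4.6370 0.0000 0.0000 0.0000 0.0000 0.0000
25.7876 18.2642 9.5058 0.0000 0.0000 0.0000 0.0000 0.0000 0.0000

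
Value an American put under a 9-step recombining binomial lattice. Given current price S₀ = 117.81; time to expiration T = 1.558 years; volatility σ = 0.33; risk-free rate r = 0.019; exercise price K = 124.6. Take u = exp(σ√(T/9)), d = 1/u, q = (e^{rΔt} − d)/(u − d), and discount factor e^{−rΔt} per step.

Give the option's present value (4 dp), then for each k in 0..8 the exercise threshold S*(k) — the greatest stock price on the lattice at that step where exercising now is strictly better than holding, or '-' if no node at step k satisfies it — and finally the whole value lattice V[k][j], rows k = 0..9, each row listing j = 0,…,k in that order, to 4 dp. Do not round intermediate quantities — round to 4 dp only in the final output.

params: Δt=0.17311 u=1.14717 d=0.87171 q=0.47769 e^(-rΔt)=0.99672
t_9 payoffs: 90.3613 79.5416 65.3027 46.5642 21.9042 0.0000 0.0000 0.0000 0.0000 0.0000
t_8: node(8,0) S=39.2778 payoff=85.3222 vs cont=84.9131 → 85.3222 [stop]  node(8,1) S=51.6899 payoff=72.9101 vs cont=72.5010 → 72.9101 [stop]  node(8,2) S=68.0243 payoff=56.5757 vs cont=56.1665 → 56.5757 [stop]  node(8,3) S=89.5207 payoff=35.0793 vs cont=34.6702 → 35.0793 [stop]  node(8,4) S=117.8100 payoff=6.7900 vs cont=11.4033 → 11.4033 [wait]  node(8,5) S=155.0390 payoff=0.0000 vs cont=0.0000 → 0.0000 [wait]  node(8,6) S=204.0328 payoff=0.0000 vs cont=0.0000 → 0.0000 [wait]  node(8,7) S=268.5090 payoff=0.0000 vs cont=0.0000 → 0.0000 [wait]  node(8,8) S=353.3602 payoff=0.0000 vs cont=0.0000 → 0.0000 [wait]  ⇒ S*(8)=89.5207
t_7: node(7,0) S=45.0584 payoff=79.5416 vs cont=79.1324 → 79.5416 [stop]  node(7,1) S=59.2973 payoff=65.3027 vs cont=64.8935 → 65.3027 [stop]  node(7,2) S=78.0358 payoff=46.5642 vs cont=46.1551 → 46.5642 [stop]  node(7,3) S=102.6958 payoff=21.9042 vs cont=23.6915 → 23.6915 [wait]  node(7,4) S=135.1486 payoff=0.0000 vs cont=5.9365 → 5.9365 [wait]  node(7,5) S=177.8568 payoff=0.0000 vs cont=0.0000 → 0.0000 [wait]  node(7,6) S=234.0612 payoff=0.0000 vs cont=0.0000 → 0.0000 [wait]  node(7,7) S=308.0266 payoff=0.0000 vs cont=0.0000 → 0.0000 [wait]  ⇒ S*(7)=78.0358
t_6: node(6,0) S=51.6899 payoff=72.9101 vs cont=72.5010 → 72.9101 [stop]  node(6,1) S=68.0243 payoff=56.5757 vs cont=56.1665 → 56.5757 [stop]  node(6,2) S=89.5207 payoff=35.0793 vs cont=35.5212 → 35.5212 [wait]  node(6,3) S=117.8100 payoff=6.7900 vs cont=15.1602 → 15.1602 [wait]  node(6,4) S=155.0390 payoff=0.0000 vs cont=3.0905 → 3.0905 [wait]  node(6,5) S=204.0328 payoff=0.0000 vs cont=0.0000 → 0.0000 [wait]  node(6,6) S=268.5090 payoff=0.0000 vs cont=0.0000 → 0.0000 [wait]  ⇒ S*(6)=68.0243
t_5: node(5,0) S=59.2973 payoff=65.3027 vs cont=64.8935 → 65.3027 [stop]  node(5,1) S=78.0358 payoff=46.5642 vs cont=46.3654 → 46.5642 [stop]  node(5,2) S=102.6958 payoff=21.9042 vs cont=25.7103 → 25.7103 [wait]  node(5,3) S=135.1486 payoff=0.0000 vs cont=9.3638 → 9.3638 [wait]  node(5,4) S=177.8568 payoff=0.0000 vs cont=1.6089 → 1.6089 [wait]  node(5,5) S=234.0612 payoff=0.0000 vs cont=0.0000 → 0.0000 [wait]  ⇒ S*(5)=78.0358
t_4: node(4,0) S=68.0243 payoff=56.5757 vs cont=56.1665 → 56.5757 [stop]  node(4,1) S=89.5207 payoff=35.0793 vs cont=36.4823 → 36.4823 [wait]  node(4,2) S=117.8100 payoff=6.7900 vs cont=17.8430 → 17.8430 [wait]  node(4,3) S=155.0390 payoff=0.0000 vs cont=5.6408 → 5.6408 [wait]  node(4,4) S=204.0328 payoff=0.0000 vs cont=0.8376 → 0.8376 [wait]  ⇒ S*(4)=68.0243
t_3: node(3,0) S=78.0358 payoff=46.5642 vs cont=46.8231 → 46.8231 [wait]  node(3,1) S=102.6958 payoff=21.9042 vs cont=27.4880 → 27.4880 [wait]  node(3,2) S=135.1486 payoff=0.0000 vs cont=11.9747 → 11.9747 [wait]  node(3,3) S=177.8568 payoff=0.0000 vs cont=3.3354 → 3.3354 [wait]  ⇒ S*(3)=-
t_2: node(2,0) S=89.5207 payoff=35.0793 vs cont=37.4635 → 37.4635 [wait]  node(2,1) S=117.8100 payoff=6.7900 vs cont=20.0115 → 20.0115 [wait]  node(2,2) S=155.0390 payoff=0.0000 vs cont=7.8220 → 7.8220 [wait]  ⇒ S*(2)=-
t_1: node(1,0) S=102.6958 payoff=21.9042 vs cont=29.0313 → 29.0313 [wait]  node(1,1) S=135.1486 payoff=0.0000 vs cont=14.1422 → 14.1422 [wait]  ⇒ S*(1)=-
t_0: node(0,0) S=117.8100 payoff=6.7900 vs cont=21.8469 → 21.8469 [wait]  ⇒ S*(0)=-

price = 21.8469
boundary = - - - - 68.0243 78.0358 68.0243 78.0358 89.5207
tree:
21.8469
29.0313 14.1422
37.4635 20.0115 7.8220
46.8231 27.4880 11.9747 3.3354
56.5757 36.4823 17.8430 5.6408 0.8376
65.3027 46.5642 25.7103 9.3638 1.6089 0.0000
72.9101 56.5757 35.5212 15.1602 3.0905 0.0000 0.0000
79.5416 65.3027 46.5642 23.6915 5.9365 0.0000 0.0000 0.0000
85.3222 72.9101 56.5757 35.0793 11.4033 0.0000 0.0000 0.0000 0.0000
90.3613 79.5416 65.3027 46.5642 21.9042 0.0000 0.0000 0.0000 0.0000 0.0000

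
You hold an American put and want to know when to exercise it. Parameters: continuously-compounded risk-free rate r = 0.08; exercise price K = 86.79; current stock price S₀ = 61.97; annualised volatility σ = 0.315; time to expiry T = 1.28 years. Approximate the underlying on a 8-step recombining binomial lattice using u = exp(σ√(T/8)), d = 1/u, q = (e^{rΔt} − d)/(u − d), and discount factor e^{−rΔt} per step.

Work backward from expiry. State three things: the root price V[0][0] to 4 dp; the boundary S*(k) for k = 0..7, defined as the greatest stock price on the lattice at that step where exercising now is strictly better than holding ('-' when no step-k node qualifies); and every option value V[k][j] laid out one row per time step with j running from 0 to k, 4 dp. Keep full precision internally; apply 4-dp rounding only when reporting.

params: Δt=0.16000 u=1.13428 d=0.88161 q=0.51953 e^(-rΔt)=0.98728
t_8 payoffs: 64.1742 57.6926 49.3533 38.6241 24.8200 7.0596 0.0000 0.0000 0.0000
t_7: node(7,0) S=25.6527 payoff=61.1373 vs cont=60.0334 → 61.1373 [stop]  node(7,1) S=33.0047 payoff=53.7853 vs cont=52.6815 → 53.7853 [stop]  node(7,2) S=42.4637 payoff=44.3263 vs cont=43.2224 → 44.3263 [stop]  node(7,3) S=54.6337 payoff=32.1563 vs cont=31.0525 → 32.1563 [stop]  node(7,4) S=70.2915 payoff=16.4985 vs cont=15.3947 → 16.4985 [stop]  node(7,5) S=90.4367 payoff=0.0000 vs cont=3.3488 → 3.3488 [wait]  node(7,6) S=116.3555 payoff=0.0000 vs cont=0.0000 → 0.0000 [wait]  node(7,7) S=149.7026 payoff=0.0000 vs cont=0.0000 → 0.0000 [wait]  ⇒ S*(7)=70.2915
t_6: node(6,0) S=29.0974 payoff=57.6926 vs cont=56.5887 → 57.6926 [stop]  node(6,1) S=37.4367 payoff=49.3533 vs cont=48.2495 → 49.3533 [stop]  node(6,2) S=48.1659 payoff=38.6241 vs cont=37.5203 → 38.6241 [stop]  node(6,3) S=61.9700 payoff=24.8200 vs cont=23.7162 → 24.8200 [stop]  node(6,4) S=79.7304 payoff=7.0596 vs cont=9.5440 → 9.5440 [wait]  node(6,5) S=102.5808 payoff=0.0000 vs cont=1.5886 → 1.5886 [wait]  node(6,6) S=131.9800 payoff=0.0000 vs cont=0.0000 → 0.0000 [wait]  ⇒ S*(6)=61.9700
t_5: node(5,0) S=33.0047 payoff=53.7853 vs cont=52.6815 → 53.7853 [stop]  node(5,1) S=42.4637 payoff=44.3263 vs cont=43.2224 → 44.3263 [stop]  node(5,2) S=54.6337 payoff=32.1563 vs cont=31.0525 → 32.1563 [stop]  node(5,3) S=70.2915 payoff=16.4985 vs cont=16.6690 → 16.6690 [wait]  node(5,4) S=90.4367 payoff=0.0000 vs cont=5.3421 → 5.3421 [wait]  node(5,5) S=116.3555 payoff=0.0000 vs cont=0.7536 → 0.7536 [wait]  ⇒ S*(5)=54.6337
t_4: node(4,0) S=37.4367 payoff=49.3533 vs cont=48.2495 → 49.3533 [stop]  node(4,1) S=48.1659 payoff=38.6241 vs cont=37.5203 → 38.6241 [stop]  node(4,2) S=61.9700 payoff=24.8200 vs cont=23.8036 → 24.8200 [stop]  node(4,3) S=79.7304 payoff=7.0596 vs cont=10.6472 → 10.6472 [wait]  node(4,4) S=102.5808 payoff=0.0000 vs cont=2.9206 → 2.9206 [wait]  ⇒ S*(4)=61.9700
t_3: node(3,0) S=42.4637 payoff=44.3263 vs cont=43.2224 → 44.3263 [stop]  node(3,1) S=54.6337 payoff=32.1563 vs cont=31.0525 → 32.1563 [stop]  node(3,2) S=70.2915 payoff=16.4985 vs cont=17.2348 → 17.2348 [wait]  node(3,3) S=90.4367 payoff=0.0000 vs cont=6.5487 → 6.5487 [wait]  ⇒ S*(3)=54.6337
t_2: node(2,0) S=48.1659 payoff=38.6241 vs cont=37.5203 → 38.6241 [stop]  node(2,1) S=61.9700 payoff=24.8200 vs cont=24.0938 → 24.8200 [stop]  node(2,2) S=79.7304 payoff=7.0596 vs cont=11.5345 → 11.5345 [wait]  ⇒ S*(2)=61.9700
t_1: node(1,0) S=54.6337 payoff=32.1563 vs cont=31.0525 → 32.1563 [stop]  node(1,1) S=70.2915 payoff=16.4985 vs cont=17.6899 → 17.6899 [wait]  ⇒ S*(1)=54.6337
t_0: node(0,0) S=61.9700 payoff=24.8200 vs cont=24.3273 → 24.8200 [stop]  ⇒ S*(0)=61.9700

price = 24.8200
boundary = 61.9700 54.6337 61.9700 54.6337 61.9700 54.6337 61.9700 70.2915
tree:
24.8200
32.1563 17.6899
38.6241 24.8200 11.5345
44.3263 32.1563 17.2348 6.5487
49.3533 38.6241 24.8200 10.6472 2.9206
53.7853 44.3263 32.1563 16.6690 5.3421 0.7536
57.6926 49.3533 38.6241 24.8200 9.5440 1.5886 0.0000
61.1373 53.7853 44.3263 32.1563 16.4985 3.3488 0.0000 0.0000
64.1742 57.6926 49.3533 38.6241 24.8200 7.0596 0.0000 0.0000 0.0000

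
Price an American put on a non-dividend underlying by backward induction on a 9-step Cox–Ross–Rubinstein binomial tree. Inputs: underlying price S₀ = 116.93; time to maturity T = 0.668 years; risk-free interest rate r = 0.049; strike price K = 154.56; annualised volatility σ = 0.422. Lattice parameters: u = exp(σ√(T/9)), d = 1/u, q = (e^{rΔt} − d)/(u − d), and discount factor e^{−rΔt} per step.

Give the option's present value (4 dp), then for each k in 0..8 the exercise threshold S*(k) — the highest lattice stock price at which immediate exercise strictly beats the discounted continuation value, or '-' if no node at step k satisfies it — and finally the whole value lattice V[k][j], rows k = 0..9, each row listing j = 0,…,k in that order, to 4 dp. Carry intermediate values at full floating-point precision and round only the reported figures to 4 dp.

params: Δt=0.07422 u=1.12184 d=0.89139 q=0.48710 e^(-rΔt)=0.99637
t_9 payoffs: 113.0117 102.2705 88.7526 71.7400 50.3293 23.3835 0.0000 0.0000 0.0000 0.0000
t_8: node(8,0) S=46.6105 payoff=107.9495 vs cont=107.3884 → 107.9495 [stop]  node(8,1) S=58.6603 payoff=95.8997 vs cont=95.3386 → 95.8997 [stop]  node(8,2) S=73.8253 payoff=80.7347 vs cont=80.1736 → 80.7347 [stop]  node(8,3) S=92.9106 payoff=61.6494 vs cont=61.0883 → 61.6494 [stop]  node(8,4) S=116.9300 payoff=37.6300 vs cont=37.0689 → 37.6300 [stop]  node(8,5) S=147.1589 payoff=7.4011 vs cont=11.9498 → 11.9498 [wait]  node(8,6) S=185.2025 payoff=0.0000 vs cont=0.0000 → 0.0000 [wait]  node(8,7) S=233.0813 payoff=0.0000 vs cont=0.0000 → 0.0000 [wait]  node(8,8) S=293.3377 payoff=0.0000 vs cont=0.0000 → 0.0000 [wait]  ⇒ S*(8)=116.9300
t_7: node(7,0) S=52.2895 payoff=102.2705 vs cont=101.7094 → 102.2705 [stop]  node(7,1) S=65.8074 payoff=88.7526 vs cont=88.1915 → 88.7526 [stop]  node(7,2) S=82.8200 payoff=71.7400 vs cont=71.1789 → 71.7400 [stop]  node(7,3) S=104.2307 payoff=50.3293 vs cont=49.7682 → 50.3293 [stop]  node(7,4) S=131.1765 payoff=23.3835 vs cont=25.0300 → 25.0300 [wait]  node(7,5) S=165.0885 payoff=0.0000 vs cont=6.1068 → 6.1068 [wait]  node(7,6) S=207.7673 payoff=0.0000 vs cont=0.0000 → 0.0000 [wait]  node(7,7) S=261.4795 payoff=0.0000 vs cont=0.0000 → 0.0000 [wait]  ⇒ S*(7)=104.2307
t_6: node(6,0) S=58.6603 payoff=95.8997 vs cont=95.3386 → 95.8997 [stop]  node(6,1) S=73.8253 payoff=80.7347 vs cont=80.1736 → 80.7347 [stop]  node(6,2) S=92.9106 payoff=61.6494 vs cont=61.0883 → 61.6494 [stop]  node(6,3) S=116.9300 payoff=37.6300 vs cont=37.8680 → 37.8680 [wait]  node(6,4) S=147.1589 payoff=7.4011 vs cont=15.7551 → 15.7551 [wait]  node(6,5) S=185.2025 payoff=0.0000 vs cont=3.1208 → 3.1208 [wait]  node(6,6) S=233.0813 payoff=0.0000 vs cont=0.0000 → 0.0000 [wait]  ⇒ S*(6)=92.9106
t_5: node(5,0) S=65.8074 payoff=88.7526 vs cont=88.1915 → 88.7526 [stop]  node(5,1) S=82.8200 payoff=71.7400 vs cont=71.1789 → 71.7400 [stop]  node(5,2) S=104.2307 payoff=50.3293 vs cont=49.8837 → 50.3293 [stop]  node(5,3) S=131.1765 payoff=23.3835 vs cont=26.9984 → 26.9984 [wait]  node(5,4) S=165.0885 payoff=0.0000 vs cont=9.5661 → 9.5661 [wait]  node(5,5) S=207.7673 payoff=0.0000 vs cont=1.5949 → 1.5949 [wait]  ⇒ S*(5)=104.2307
t_4: node(4,0) S=73.8253 payoff=80.7347 vs cont=80.1736 → 80.7347 [stop]  node(4,1) S=92.9106 payoff=61.6494 vs cont=61.0883 → 61.6494 [stop]  node(4,2) S=116.9300 payoff=37.6300 vs cont=38.8234 → 38.8234 [wait]  node(4,3) S=147.1589 payoff=7.4011 vs cont=18.4399 → 18.4399 [wait]  node(4,4) S=185.2025 payoff=0.0000 vs cont=5.6627 → 5.6627 [wait]  ⇒ S*(4)=92.9106
t_3: node(3,0) S=82.8200 payoff=71.7400 vs cont=71.1789 → 71.7400 [stop]  node(3,1) S=104.2307 payoff=50.3293 vs cont=50.3474 → 50.3474 [wait]  node(3,2) S=131.1765 payoff=23.3835 vs cont=28.7897 → 28.7897 [wait]  node(3,3) S=165.0885 payoff=0.0000 vs cont=12.1718 → 12.1718 [wait]  ⇒ S*(3)=82.8200
t_2: node(2,0) S=92.9106 payoff=61.6494 vs cont=61.0970 → 61.6494 [stop]  node(2,1) S=116.9300 payoff=37.6300 vs cont=39.7020 → 39.7020 [wait]  node(2,2) S=147.1589 payoff=7.4011 vs cont=20.6200 → 20.6200 [wait]  ⇒ S*(2)=92.9106
t_1: node(1,0) S=104.2307 payoff=50.3293 vs cont=50.7738 → 50.7738 [wait]  node(1,1) S=131.1765 payoff=23.3835 vs cont=30.2967 → 30.2967 [wait]  ⇒ S*(1)=-
t_0: node(0,0) S=116.9300 payoff=37.6300 vs cont=40.6513 → 40.6513 [wait]  ⇒ S*(0)=-

price = 40.6513
boundary = - - 92.9106 82.8200 92.9106 104.2307 92.9106 104.2307 116.9300
tree:
40.6513
50.7738 30.2967
61.6494 39.7020 20.6200
71.7400 50.3474 28.7897 12.1718
80.7347 61.6494 38.8234 18.4399 5.6627
88.7526 71.7400 50.3293 26.9984 9.5661 1.5949
95.8997 80.7347 61.6494 37.8680 15.7551 3.1208 0.0000
102.2705 88.7526 71.7400 50.3293 25.0300 6.1068 0.0000 0.0000
107.9495 95.8997 80.7347 61.6494 37.6300 11.9498 0.0000 0.0000 0.0000
113.0117 102.2705 88.7526 71.7400 50.3293 23.3835 0.0000 0.0000 0.0000 0.0000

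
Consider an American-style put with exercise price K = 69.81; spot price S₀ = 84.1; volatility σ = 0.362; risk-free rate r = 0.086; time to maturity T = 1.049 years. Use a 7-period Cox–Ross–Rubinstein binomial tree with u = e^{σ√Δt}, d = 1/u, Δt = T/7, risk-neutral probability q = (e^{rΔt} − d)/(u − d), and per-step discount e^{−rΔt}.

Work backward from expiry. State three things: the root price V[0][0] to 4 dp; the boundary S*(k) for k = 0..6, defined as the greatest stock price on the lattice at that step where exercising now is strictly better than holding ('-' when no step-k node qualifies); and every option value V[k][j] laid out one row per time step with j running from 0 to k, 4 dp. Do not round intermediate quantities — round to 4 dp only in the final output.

price = 3.7492
boundary = - - - - 48.0127 55.2352 48.0127
tree:
3.7492
6.1372 1.5605
9.7533 2.8347 0.3815
14.9326 5.0475 0.7905 0.0000
21.7973 8.7464 1.6381 0.0000 0.0000
28.0754 14.5748 3.3943 0.0000 0.0000 0.0000
33.5326 21.7973 7.0336 0.0000 0.0000 0.0000 0.0000
38.2762 28.0754 14.5748 0.0000 0.0000 0.0000 0.0000 0.0000

Δt=0.14986, u=1.15043, d=0.86924, q=0.51115, disc=e^(-rΔt)=0.98719
k=7 terminal: V=max(K-S,0) → 38.2762 28.0754 14.5748 0.0000 0.0000 0.0000 0.0000 0.0000
k=6: j=0 S=36.2774 intr=33.5326 cont=32.6387 V=33.5326[EX]; j=1 S=48.0127 intr=21.7973 cont=20.9034 V=21.7973[EX]; j=2 S=63.5442 intr=6.2658 cont=7.0336 V=7.0336[hold]; j=3 S=84.1000 intr=0.0000 cont=0.0000 V=0.0000[hold]; j=4 S=111.3053 intr=0.0000 cont=0.0000 V=0.0000[hold]; j=5 S=147.3112 intr=0.0000 cont=0.0000 V=0.0000[hold]; j=6 S=194.9646 intr=0.0000 cont=0.0000 V=0.0000[hold]  S*(6)=48.0127
k=5: j=0 S=41.7346 intr=28.0754 cont=27.1815 V=28.0754[EX]; j=1 S=55.2352 intr=14.5748 cont=14.0683 V=14.5748[EX]; j=2 S=73.1031 intr=0.0000 cont=3.3943 V=3.3943[hold]; j=3 S=96.7511 intr=0.0000 cont=0.0000 V=0.0000[hold]; j=4 S=128.0489 intr=0.0000 cont=0.0000 V=0.0000[hold]; j=5 S=169.4711 intr=0.0000 cont=0.0000 V=0.0000[hold]  S*(5)=55.2352
k=4: j=0 S=48.0127 intr=21.7973 cont=20.9034 V=21.7973[EX]; j=1 S=63.5442 intr=6.2658 cont=8.7464 V=8.7464[hold]; j=2 S=84.1000 intr=0.0000 cont=1.6381 V=1.6381[hold]; j=3 S=111.3053 intr=0.0000 cont=0.0000 V=0.0000[hold]; j=4 S=147.3112 intr=0.0000 cont=0.0000 V=0.0000[hold]  S*(4)=48.0127
k=3: j=0 S=55.2352 intr=14.5748 cont=14.9326 V=14.9326[hold]; j=1 S=73.1031 intr=0.0000 cont=5.0475 V=5.0475[hold]; j=2 S=96.7511 intr=0.0000 cont=0.7905 V=0.7905[hold]; j=3 S=128.0489 intr=0.0000 cont=0.0000 V=0.0000[hold]  S*(3)=-
k=2: j=0 S=63.5442 intr=6.2658 cont=9.7533 V=9.7533[hold]; j=1 S=84.1000 intr=0.0000 cont=2.8347 V=2.8347[hold]; j=2 S=111.3053 intr=0.0000 cont=0.3815 V=0.3815[hold]  S*(2)=-
k=1: j=0 S=73.1031 intr=0.0000 cont=6.1372 V=6.1372[hold]; j=1 S=96.7511 intr=0.0000 cont=1.5605 V=1.5605[hold]  S*(1)=-
k=0: j=0 S=84.1000 intr=0.0000 cont=3.7492 V=3.7492[hold]  S*(0)=-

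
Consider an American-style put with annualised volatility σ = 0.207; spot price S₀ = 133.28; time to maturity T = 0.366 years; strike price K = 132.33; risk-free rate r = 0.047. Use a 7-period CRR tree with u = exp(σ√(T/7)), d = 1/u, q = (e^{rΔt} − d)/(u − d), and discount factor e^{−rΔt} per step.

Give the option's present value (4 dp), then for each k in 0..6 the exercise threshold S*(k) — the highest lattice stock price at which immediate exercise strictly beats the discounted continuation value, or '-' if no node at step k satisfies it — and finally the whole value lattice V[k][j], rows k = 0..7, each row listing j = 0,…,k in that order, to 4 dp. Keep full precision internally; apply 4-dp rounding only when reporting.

params: Δt=0.05229 u=1.04847 d=0.95377 q=0.51415 e^(-rΔt)=0.99755
t_7 payoffs: 36.6391 27.1379 16.6932 5.2115 0.0000 0.0000 0.0000 0.0000
t_6: node(6,0) S=100.3291 payoff=32.0009 vs cont=31.6761 → 32.0009 [stop]  node(6,1) S=110.2909 payoff=22.0391 vs cont=21.7143 → 22.0391 [stop]  node(6,2) S=121.2418 payoff=11.0882 vs cont=10.7634 → 11.0882 [stop]  node(6,3) S=133.2800 payoff=0.0000 vs cont=2.5258 → 2.5258 [wait]  node(6,4) S=146.5135 payoff=0.0000 vs cont=0.0000 → 0.0000 [wait]  node(6,5) S=161.0610 payoff=0.0000 vs cont=0.0000 → 0.0000 [wait]  node(6,6) S=177.0529 payoff=0.0000 vs cont=0.0000 → 0.0000 [wait]  ⇒ S*(6)=121.2418
t_5: node(5,0) S=105.1921 payoff=27.1379 vs cont=26.8131 → 27.1379 [stop]  node(5,1) S=115.6368 payoff=16.6932 vs cont=16.3684 → 16.6932 [stop]  node(5,2) S=127.1185 payoff=5.2115 vs cont=6.6694 → 6.6694 [wait]  node(5,3) S=139.7402 payoff=0.0000 vs cont=1.2242 → 1.2242 [wait]  node(5,4) S=153.6152 payoff=0.0000 vs cont=0.0000 → 0.0000 [wait]  node(5,5) S=168.8678 payoff=0.0000 vs cont=0.0000 → 0.0000 [wait]  ⇒ S*(5)=115.6368
t_4: node(4,0) S=110.2909 payoff=22.0391 vs cont=21.7143 → 22.0391 [stop]  node(4,1) S=121.2418 payoff=11.0882 vs cont=11.5112 → 11.5112 [wait]  node(4,2) S=133.2800 payoff=0.0000 vs cont=3.8603 → 3.8603 [wait]  node(4,3) S=146.5135 payoff=0.0000 vs cont=0.5933 → 0.5933 [wait]  node(4,4) S=161.0610 payoff=0.0000 vs cont=0.0000 → 0.0000 [wait]  ⇒ S*(4)=110.2909
t_3: node(3,0) S=115.6368 payoff=16.6932 vs cont=16.5854 → 16.6932 [stop]  node(3,1) S=127.1185 payoff=5.2115 vs cont=7.5589 → 7.5589 [wait]  node(3,2) S=139.7402 payoff=0.0000 vs cont=2.1752 → 2.1752 [wait]  node(3,3) S=153.6152 payoff=0.0000 vs cont=0.2875 → 0.2875 [wait]  ⇒ S*(3)=115.6368
t_2: node(2,0) S=121.2418 payoff=11.0882 vs cont=11.9673 → 11.9673 [wait]  node(2,1) S=133.2800 payoff=0.0000 vs cont=4.7791 → 4.7791 [wait]  node(2,2) S=146.5135 payoff=0.0000 vs cont=1.2017 → 1.2017 [wait]  ⇒ S*(2)=-
t_1: node(1,0) S=127.1185 payoff=5.2115 vs cont=8.2512 → 8.2512 [wait]  node(1,1) S=139.7402 payoff=0.0000 vs cont=2.9326 → 2.9326 [wait]  ⇒ S*(1)=-
t_0: node(0,0) S=133.2800 payoff=0.0000 vs cont=5.5031 → 5.5031 [wait]  ⇒ S*(0)=-

price = 5.5031
boundary = - - - 115.6368 110.2909 115.6368 121.2418
tree:
5.5031
8.2512 2.9326
11.9673 4.7791 1.2017
16.6932 7.5589 2.1752 0.2875
22.0391 11.5112 3.8603 0.5933 0.0000
27.1379 16.6932 6.6694 1.2242 0.0000 0.0000
32.0009 22.0391 11.0882 2.5258 0.0000 0.0000 0.0000
36.6391 27.1379 16.6932 5.2115 0.0000 0.0000 0.0000 0.0000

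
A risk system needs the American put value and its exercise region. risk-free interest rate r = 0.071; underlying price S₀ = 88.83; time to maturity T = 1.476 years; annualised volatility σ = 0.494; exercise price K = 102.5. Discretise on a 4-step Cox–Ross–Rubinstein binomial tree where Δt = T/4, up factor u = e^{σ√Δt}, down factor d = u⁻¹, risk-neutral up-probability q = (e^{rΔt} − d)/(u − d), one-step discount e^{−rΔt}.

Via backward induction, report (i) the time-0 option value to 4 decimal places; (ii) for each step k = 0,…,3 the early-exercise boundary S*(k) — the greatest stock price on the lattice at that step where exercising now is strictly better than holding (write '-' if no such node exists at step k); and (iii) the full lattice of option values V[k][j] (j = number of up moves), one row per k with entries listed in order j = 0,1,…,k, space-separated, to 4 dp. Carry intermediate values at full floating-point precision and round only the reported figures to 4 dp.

params: Δt=0.36900 u=1.34997 d=0.74076 q=0.46911 e^(-rΔt)=0.97414
t_4 payoffs: 75.7537 53.7571 13.6700 0.0000 0.0000
t_3: node(3,0) S=36.1067 payoff=66.3933 vs cont=63.7428 → 66.3933 [stop]  node(3,1) S=65.8015 payoff=36.6985 vs cont=34.0480 → 36.6985 [stop]  node(3,2) S=119.9178 payoff=0.0000 vs cont=7.0696 → 7.0696 [wait]  node(3,3) S=218.5404 payoff=0.0000 vs cont=0.0000 → 0.0000 [wait]  ⇒ S*(3)=65.8015
t_2: node(2,0) S=48.7429 payoff=53.7571 vs cont=51.1065 → 53.7571 [stop]  node(2,1) S=88.8300 payoff=13.6700 vs cont=22.2097 → 22.2097 [wait]  node(2,2) S=161.8854 payoff=0.0000 vs cont=3.6561 → 3.6561 [wait]  ⇒ S*(2)=48.7429
t_1: node(1,0) S=65.8015 payoff=36.6985 vs cont=37.9505 → 37.9505 [wait]  node(1,1) S=119.9178 payoff=0.0000 vs cont=13.1568 → 13.1568 [wait]  ⇒ S*(1)=-
t_0: node(0,0) S=88.8300 payoff=13.6700 vs cont=25.6389 → 25.6389 [wait]  ⇒ S*(0)=-

price = 25.6389
boundary = - - 48.7429 65.8015
tree:
25.6389
37.9505 13.1568
53.7571 22.2097 3.6561
66.3933 36.6985 7.0696 0.0000
75.7537 53.7571 13.6700 0.0000 0.0000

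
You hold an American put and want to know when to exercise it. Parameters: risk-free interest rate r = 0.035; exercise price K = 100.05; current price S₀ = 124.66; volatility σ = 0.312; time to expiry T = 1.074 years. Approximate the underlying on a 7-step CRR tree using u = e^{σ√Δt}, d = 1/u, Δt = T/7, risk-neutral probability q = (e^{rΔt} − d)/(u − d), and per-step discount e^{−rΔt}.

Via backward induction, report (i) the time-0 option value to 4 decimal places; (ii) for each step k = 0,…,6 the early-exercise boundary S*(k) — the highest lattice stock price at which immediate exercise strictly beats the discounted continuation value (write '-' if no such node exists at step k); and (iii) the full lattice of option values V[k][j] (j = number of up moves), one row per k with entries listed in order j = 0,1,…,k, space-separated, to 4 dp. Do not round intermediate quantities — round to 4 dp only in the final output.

Δt=0.15343  u=1.12999  d=0.88496  q=0.49146  discount=0.99464
step 7 (expiry): payoffs max(K−S,0) = 47.0592 32.3871 13.6525 0.0000 0.0000 0.0000 0.0000 0.0000
step 6: (k=6,j=0): S=59.8792, (K−S)⁺=40.1708, hold=39.6350 ⇒ V=40.1708 exercise | (k=6,j=1): S=76.4586, (K−S)⁺=23.5914, hold=23.0556 ⇒ V=23.5914 exercise | (k=6,j=2): S=97.6285, (K−S)⁺=2.4215, hold=6.9056 ⇒ V=6.9056 continue | (k=6,j=3): S=124.6600, (K−S)⁺=0.0000, hold=0.0000 ⇒ V=0.0000 continue | (k=6,j=4): S=159.1760, (K−S)⁺=0.0000, hold=0.0000 ⇒ V=0.0000 continue | (k=6,j=5): S=203.2489, (K−S)⁺=0.0000, hold=0.0000 ⇒ V=0.0000 continue | (k=6,j=6): S=259.5246, (K−S)⁺=0.0000, hold=0.0000 ⇒ V=0.0000 continue  boundary S*=76.4586
step 5: (k=5,j=0): S=67.6629, (K−S)⁺=32.3871, hold=31.8512 ⇒ V=32.3871 exercise | (k=5,j=1): S=86.3975, (K−S)⁺=13.6525, hold=15.3086 ⇒ V=15.3086 continue | (k=5,j=2): S=110.3194, (K−S)⁺=0.0000, hold=3.4930 ⇒ V=3.4930 continue | (k=5,j=3): S=140.8648, (K−S)⁺=0.0000, hold=0.0000 ⇒ V=0.0000 continue | (k=5,j=4): S=179.8676, (K−S)⁺=0.0000, hold=0.0000 ⇒ V=0.0000 continue | (k=5,j=5): S=229.6695, (K−S)⁺=0.0000, hold=0.0000 ⇒ V=0.0000 continue  boundary S*=67.6629
step 4: (k=4,j=0): S=76.4586, (K−S)⁺=23.5914, hold=23.8652 ⇒ V=23.8652 continue | (k=4,j=1): S=97.6285, (K−S)⁺=2.4215, hold=9.4508 ⇒ V=9.4508 continue | (k=4,j=2): S=124.6600, (K−S)⁺=0.0000, hold=1.7668 ⇒ V=1.7668 continue | (k=4,j=3): S=159.1760, (K−S)⁺=0.0000, hold=0.0000 ⇒ V=0.0000 continue | (k=4,j=4): S=203.2489, (K−S)⁺=0.0000, hold=0.0000 ⇒ V=0.0000 continue  boundary S*=-
step 3: (k=3,j=0): S=86.3975, (K−S)⁺=13.6525, hold=16.6912 ⇒ V=16.6912 continue | (k=3,j=1): S=110.3194, (K−S)⁺=0.0000, hold=5.6440 ⇒ V=5.6440 continue | (k=3,j=2): S=140.8648, (K−S)⁺=0.0000, hold=0.8937 ⇒ V=0.8937 continue | (k=3,j=3): S=179.8676, (K−S)⁺=0.0000, hold=0.0000 ⇒ V=0.0000 continue  boundary S*=-
step 2: (k=2,j=0): S=97.6285, (K−S)⁺=2.4215, hold=11.2017 ⇒ V=11.2017 continue | (k=2,j=1): S=124.6600, (K−S)⁺=0.0000, hold=3.2917 ⇒ V=3.2917 continue | (k=2,j=2): S=159.1760, (K−S)⁺=0.0000, hold=0.4520 ⇒ V=0.4520 continue  boundary S*=-
step 1: (k=1,j=0): S=110.3194, (K−S)⁺=0.0000, hold=7.2751 ⇒ V=7.2751 continue | (k=1,j=1): S=140.8648, (K−S)⁺=0.0000, hold=1.8860 ⇒ V=1.8860 continue  boundary S*=-
step 0: (k=0,j=0): S=124.6600, (K−S)⁺=0.0000, hold=4.6018 ⇒ V=4.6018 continue  boundary S*=-

price = 4.6018
boundary = - - - - - 67.6629 76.4586
tree:
4.6018
7.2751 1.8860
11.2017 3.2917 0.4520
16.6912 5.6440 0.8937 0.0000
23.8652 9.4508 1.7668 0.0000 0.0000
32.3871 15.3086 3.4930 0.0000 0.0000 0.0000
40.1708 23.5914 6.9056 0.0000 0.0000 0.0000 0.0000
47.0592 32.3871 13.6525 0.0000 0.0000 0.0000 0.0000 0.0000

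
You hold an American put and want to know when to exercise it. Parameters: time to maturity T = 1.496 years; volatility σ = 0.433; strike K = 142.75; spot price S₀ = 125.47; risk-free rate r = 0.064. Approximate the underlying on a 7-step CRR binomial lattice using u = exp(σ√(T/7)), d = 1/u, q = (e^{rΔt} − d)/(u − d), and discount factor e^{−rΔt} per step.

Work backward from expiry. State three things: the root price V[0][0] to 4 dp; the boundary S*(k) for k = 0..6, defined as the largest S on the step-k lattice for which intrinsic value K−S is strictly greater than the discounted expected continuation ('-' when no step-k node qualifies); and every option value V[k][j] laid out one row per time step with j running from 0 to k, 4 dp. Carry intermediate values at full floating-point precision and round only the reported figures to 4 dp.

Δt=0.21371, u=1.22161, d=0.81859, q=0.48429, disc=e^(-rΔt)=0.98642
k=7 terminal: V=max(K-S,0) → 111.8468 96.6320 73.9263 40.0416 0.0000 0.0000 0.0000 0.0000
k=6: j=0 S=37.7517 intr=104.9983 cont=103.0591 V=104.9983[EX]; j=1 S=56.3384 intr=86.4116 cont=84.4724 V=86.4116[EX]; j=2 S=84.0760 intr=58.6740 cont=56.7348 V=58.6740[EX]; j=3 S=125.4700 intr=17.2800 cont=20.3692 V=20.3692[hold]; j=4 S=187.2439 intr=0.0000 cont=0.0000 V=0.0000[hold]; j=5 S=279.4315 intr=0.0000 cont=0.0000 V=0.0000[hold]; j=6 S=417.0067 intr=0.0000 cont=0.0000 V=0.0000[hold]  S*(6)=84.0760
k=5: j=0 S=46.1180 intr=96.6320 cont=94.6928 V=96.6320[EX]; j=1 S=68.8237 intr=73.9263 cont=71.9871 V=73.9263[EX]; j=2 S=102.7084 intr=40.0416 cont=39.5781 V=40.0416[EX]; j=3 S=153.2759 intr=0.0000 cont=10.3618 V=10.3618[hold]; j=4 S=228.7397 intr=0.0000 cont=0.0000 V=0.0000[hold]; j=5 S=341.3573 intr=0.0000 cont=0.0000 V=0.0000[hold]  S*(5)=102.7084
k=4: j=0 S=56.3384 intr=86.4116 cont=84.4724 V=86.4116[EX]; j=1 S=84.0760 intr=58.6740 cont=56.7348 V=58.6740[EX]; j=2 S=125.4700 intr=17.2800 cont=25.3191 V=25.3191[hold]; j=3 S=187.2439 intr=0.0000 cont=5.2710 V=5.2710[hold]; j=4 S=279.4315 intr=0.0000 cont=0.0000 V=0.0000[hold]  S*(4)=84.0760
k=3: j=0 S=68.8237 intr=73.9263 cont=71.9871 V=73.9263[EX]; j=1 S=102.7084 intr=40.0416 cont=41.9428 V=41.9428[hold]; j=2 S=153.2759 intr=0.0000 cont=15.3979 V=15.3979[hold]; j=3 S=228.7397 intr=0.0000 cont=2.6814 V=2.6814[hold]  S*(3)=68.8237
k=2: j=0 S=84.0760 intr=58.6740 cont=57.6430 V=58.6740[EX]; j=1 S=125.4700 intr=17.2800 cont=28.6921 V=28.6921[hold]; j=2 S=187.2439 intr=0.0000 cont=9.1139 V=9.1139[hold]  S*(2)=84.0760
k=1: j=0 S=102.7084 intr=40.0416 cont=43.5541 V=43.5541[hold]; j=1 S=153.2759 intr=0.0000 cont=18.9495 V=18.9495[hold]  S*(1)=-
k=0: j=0 S=125.4700 intr=17.2800 cont=31.2085 V=31.2085[hold]  S*(0)=-

price = 31.2085
boundary = - - 84.0760 68.8237 84.0760 102.7084 84.0760
tree:
31.2085
43.5541 18.9495
58.6740 28.6921 9.1139
73.9263 41.9428 15.3979 2.6814
86.4116 58.6740 25.3191 5.2710 0.0000
96.6320 73.9263 40.0416 10.3618 0.0000 0.0000
104.9983 86.4116 58.6740 20.3692 0.0000 0.0000 0.0000
111.8468 96.6320 73.9263 40.0416 0.0000 0.0000 0.0000 0.0000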